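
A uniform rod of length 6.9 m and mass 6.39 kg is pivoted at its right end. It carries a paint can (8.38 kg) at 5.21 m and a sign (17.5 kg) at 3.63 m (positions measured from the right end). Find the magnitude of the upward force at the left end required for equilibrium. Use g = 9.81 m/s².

About the right end:
Beam weight: 6.39 × 9.81 = 62.69 N down at 3.45 m → arm 3.45 m, τ = 62.69 × 3.45 = 216.3 N·m counterclockwise.
Paint can: 8.38 × 9.81 = 82.21 N down at 5.21 m → arm 5.21 m, τ = 82.21 × 5.21 = 428.3 N·m counterclockwise.
Sign: 17.5 × 9.81 = 171.7 N down at 3.63 m → arm 3.63 m, τ = 171.7 × 3.63 = 623.3 N·m counterclockwise.
Net moment of the loads = 1268 N·m counterclockwise.
The upward force F acts at the left end, arm 6.9 m, giving F × 6.9 clockwise.
For rotational equilibrium, F × 6.9 = 1268, so F = 1268 / 6.9 = 184 N.

F ≈ 184 N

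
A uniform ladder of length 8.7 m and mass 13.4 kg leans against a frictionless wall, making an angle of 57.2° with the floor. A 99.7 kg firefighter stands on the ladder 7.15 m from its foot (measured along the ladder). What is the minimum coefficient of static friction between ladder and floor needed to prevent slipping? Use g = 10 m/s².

About the foot of the ladder:
Ladder weight 13.4×10 = 134 N acts at 4.35 m along the ladder; its horizontal arm is 4.35·cos57.2° = 2.356 m → τ = 315.7 N·m clockwise.
Firefighter: 99.7×10 = 997 N at 7.15 m → arm 3.873 m → τ = 3861 N·m clockwise.
Wall normal N acts horizontally at the top; its moment arm is the height L sinθ = 8.7·sin57.2° = 7.313 m, counterclockwise.
Setting net torque to zero: N × 7.313 = 4177 → N = 571.2 N.
ΣFx = 0 ⇒ f = N_wall = 571.2 N. ΣFy = 0 ⇒ N_floor = 1131 N.
μ_min = f / N_floor = 571.2 / 1131 = 0.505.

μ_min ≈ 0.505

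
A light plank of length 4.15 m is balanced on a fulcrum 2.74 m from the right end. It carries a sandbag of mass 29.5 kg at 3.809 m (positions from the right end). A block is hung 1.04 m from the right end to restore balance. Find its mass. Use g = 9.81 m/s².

Take moments about the fulcrum (at 2.74 m from the right end).
Sandbag: 29.5 × 9.81 = 289.4 N down at 3.809 m → arm 1.069 m, τ = 289.4 × 1.069 = 309.4 N·m counterclockwise.
Net moment of known loads = 309.4 N·m counterclockwise.
An unknown mass m at 1.04 m has arm 1.7 m; its moment is m·g·1.7 clockwise.
For rotational equilibrium, m × 9.81 × 1.7 = 309.4, so m = 309.4 / (9.81 × 1.7) = 18.6 kg.

m ≈ 18.6 kg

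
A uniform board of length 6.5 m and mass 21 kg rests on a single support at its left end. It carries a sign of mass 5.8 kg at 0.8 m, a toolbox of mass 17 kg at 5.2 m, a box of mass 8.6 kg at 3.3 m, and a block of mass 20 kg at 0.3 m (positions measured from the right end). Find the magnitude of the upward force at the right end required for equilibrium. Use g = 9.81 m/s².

Take moments about the left end.
Beam weight: 21 × 9.81 = 206 N down at 3.25 m → arm 3.25 m, τ = 206 × 3.25 = 669.5 N·m clockwise.
Sign: 5.8 × 9.81 = 56.9 N down at 0.8 m → arm 5.7 m, τ = 56.9 × 5.7 = 324.3 N·m clockwise.
Toolbox: 17 × 9.81 = 166.8 N down at 5.2 m → arm 1.3 m, τ = 166.8 × 1.3 = 216.8 N·m clockwise.
Box: 8.6 × 9.81 = 84.37 N down at 3.3 m → arm 3.2 m, τ = 84.37 × 3.2 = 270 N·m clockwise.
Block: 20 × 9.81 = 196.2 N down at 0.3 m → arm 6.2 m, τ = 196.2 × 6.2 = 1216 N·m clockwise.
Net moment of the loads = 2697 N·m clockwise.
The upward force F acts at the right end, arm 6.5 m, giving F × 6.5 counterclockwise.
Balancing moments: F × 6.5 = 2697, giving F = 2697 / 6.5 = 415 N.

F ≈ 415 N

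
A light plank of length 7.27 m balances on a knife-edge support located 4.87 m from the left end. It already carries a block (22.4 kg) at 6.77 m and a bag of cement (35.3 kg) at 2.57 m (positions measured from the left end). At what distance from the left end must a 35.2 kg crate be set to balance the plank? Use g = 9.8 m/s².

About the knife-edge support (at 4.87 m from the left end):
Block: 22.4 × 9.8 = 219.5 N down at 6.77 m → arm 1.9 m, τ = 219.5 × 1.9 = 417 N·m clockwise.
Bag of cement: 35.3 × 9.8 = 345.9 N down at 2.57 m → arm 2.3 m, τ = 345.9 × 2.3 = 795.6 N·m counterclockwise.
Net moment of existing loads = 378.6 N·m counterclockwise.
The crate weighs 35.2 × 9.8 = 345 N and must supply an equal clockwise moment, so its lever arm about the knife-edge support is 378.6 / 345 = 1.1 m.
That puts it at 4.87 + 1.1 = 5.97 m from the left end.

x ≈ 5.97 m from the left end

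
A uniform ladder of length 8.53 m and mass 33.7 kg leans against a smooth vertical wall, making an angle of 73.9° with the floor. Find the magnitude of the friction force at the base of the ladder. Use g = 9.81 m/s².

Take moments about the foot of the ladder.
Ladder weight 33.7×9.81 = 330.6 N acts at 4.265 m along the ladder; its horizontal arm is 4.265·cos73.9° = 1.183 m → τ = 391.1 N·m clockwise.
Wall normal N acts horizontally at the top; its moment arm is the height L sinθ = 8.53·sin73.9° = 8.195 m, counterclockwise.
Balancing moments: N × 8.195 = 391.1, giving N = 47.7 N.
ΣFx = 0: friction at the foot balances the wall's push, so f = N_wall = 47.7 N.

f ≈ 47.7 N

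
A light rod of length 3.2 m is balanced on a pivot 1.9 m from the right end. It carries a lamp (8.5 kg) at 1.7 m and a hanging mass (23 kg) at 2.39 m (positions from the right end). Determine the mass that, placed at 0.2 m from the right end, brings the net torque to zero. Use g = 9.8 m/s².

m ≈ 5.63 kg

About the pivot (at 1.9 m from the right end):
Lamp: 8.5 × 9.8 = 83.3 N down at 1.7 m → arm 0.2 m, τ = 83.3 × 0.2 = 16.66 N·m clockwise.
Hanging mass: 23 × 9.8 = 225.4 N down at 2.39 m → arm 0.49 m, τ = 225.4 × 0.49 = 110.4 N·m counterclockwise.
Net moment of known loads = 93.74 N·m counterclockwise.
An unknown mass m at 0.2 m has arm 1.7 m; its moment is m·g·1.7 clockwise.
Balancing moments: m × 9.8 × 1.7 = 93.74, giving m = 93.74 / (9.8 × 1.7) = 5.63 kg.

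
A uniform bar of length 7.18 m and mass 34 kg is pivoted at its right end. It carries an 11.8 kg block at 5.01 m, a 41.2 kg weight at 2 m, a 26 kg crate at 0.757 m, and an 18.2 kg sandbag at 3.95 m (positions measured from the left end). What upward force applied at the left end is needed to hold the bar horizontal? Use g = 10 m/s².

F ≈ 817 N

Take moments about the right end.
Beam weight: 34 × 10 = 340 N down at 3.59 m → arm 3.59 m, τ = 340 × 3.59 = 1221 N·m counterclockwise.
Block: 11.8 × 10 = 118 N down at 5.01 m → arm 2.17 m, τ = 118 × 2.17 = 256.1 N·m counterclockwise.
Weight: 41.2 × 10 = 412 N down at 2 m → arm 5.18 m, τ = 412 × 5.18 = 2134 N·m counterclockwise.
Crate: 26 × 10 = 260 N down at 0.757 m → arm 6.423 m, τ = 260 × 6.423 = 1670 N·m counterclockwise.
Sandbag: 18.2 × 10 = 182 N down at 3.95 m → arm 3.23 m, τ = 182 × 3.23 = 587.9 N·m counterclockwise.
Net moment of the loads = 5869 N·m counterclockwise.
The upward force F acts at the left end, arm 7.18 m, giving F × 7.18 clockwise.
Στ = 0 ⇒ F × 7.18 = 5869 ⇒ F = 5869 / 7.18 = 817 N.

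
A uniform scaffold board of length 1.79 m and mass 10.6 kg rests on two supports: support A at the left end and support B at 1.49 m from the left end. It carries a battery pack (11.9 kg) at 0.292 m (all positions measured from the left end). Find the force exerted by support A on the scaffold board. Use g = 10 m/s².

About support B:
Beam weight: 10.6 × 10 = 106 N down at 0.895 m → arm 0.595 m, τ = 106 × 0.595 = 63.07 N·m counterclockwise.
Battery pack: 11.9 × 10 = 119 N down at 0.292 m → arm 1.198 m, τ = 119 × 1.198 = 142.6 N·m counterclockwise.
Net load moment about support B = 205.7 N·m counterclockwise.
Reaction R at support A is upward at 0 m, arm 1.49 m → moment R × 1.49 clockwise.
For rotational equilibrium, R × 1.49 = 205.7, so R = 138 N.

R_A ≈ 138 N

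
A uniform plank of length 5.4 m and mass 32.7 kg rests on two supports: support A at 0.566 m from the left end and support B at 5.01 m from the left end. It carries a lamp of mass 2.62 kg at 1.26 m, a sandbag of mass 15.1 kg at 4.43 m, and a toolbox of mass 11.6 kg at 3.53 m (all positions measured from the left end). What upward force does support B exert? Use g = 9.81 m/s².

R_B ≈ 363 N

Take moments about support A.
Beam weight: 32.7 × 9.81 = 320.8 N down at 2.7 m → arm 2.134 m, τ = 320.8 × 2.134 = 684.6 N·m clockwise.
Lamp: 2.62 × 9.81 = 25.7 N down at 1.26 m → arm 0.694 m, τ = 25.7 × 0.694 = 17.84 N·m clockwise.
Sandbag: 15.1 × 9.81 = 148.1 N down at 4.43 m → arm 3.864 m, τ = 148.1 × 3.864 = 572.3 N·m clockwise.
Toolbox: 11.6 × 9.81 = 113.8 N down at 3.53 m → arm 2.964 m, τ = 113.8 × 2.964 = 337.3 N·m clockwise.
Net load moment about support A = 1612 N·m clockwise.
Reaction R at support B is upward at 5.01 m, arm 4.444 m → moment R × 4.444 counterclockwise.
For rotational equilibrium, R × 4.444 = 1612, so R = 363 N.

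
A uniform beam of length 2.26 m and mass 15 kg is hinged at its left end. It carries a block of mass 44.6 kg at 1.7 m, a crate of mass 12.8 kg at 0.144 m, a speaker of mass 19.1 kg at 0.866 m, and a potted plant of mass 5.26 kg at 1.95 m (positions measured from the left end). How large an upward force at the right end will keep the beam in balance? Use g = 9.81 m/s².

F ≈ 527 N

Taking torques about the left end:
Beam weight: 15 × 9.81 = 147.2 N down at 1.13 m → arm 1.13 m, τ = 147.2 × 1.13 = 166.3 N·m clockwise.
Block: 44.6 × 9.81 = 437.5 N down at 1.7 m → arm 1.7 m, τ = 437.5 × 1.7 = 743.8 N·m clockwise.
Crate: 12.8 × 9.81 = 125.6 N down at 0.144 m → arm 0.144 m, τ = 125.6 × 0.144 = 18.09 N·m clockwise.
Speaker: 19.1 × 9.81 = 187.4 N down at 0.866 m → arm 0.866 m, τ = 187.4 × 0.866 = 162.3 N·m clockwise.
Potted plant: 5.26 × 9.81 = 51.6 N down at 1.95 m → arm 1.95 m, τ = 51.6 × 1.95 = 100.6 N·m clockwise.
Net moment of the loads = 1191 N·m clockwise.
The upward force F acts at the right end, arm 2.26 m, giving F × 2.26 counterclockwise.
Balancing moments: F × 2.26 = 1191, giving F = 1191 / 2.26 = 527 N.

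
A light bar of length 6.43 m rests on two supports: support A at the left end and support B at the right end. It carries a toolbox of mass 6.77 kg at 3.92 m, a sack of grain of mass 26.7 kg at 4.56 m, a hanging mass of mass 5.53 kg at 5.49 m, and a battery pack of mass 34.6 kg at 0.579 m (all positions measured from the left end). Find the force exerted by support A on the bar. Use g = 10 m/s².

R_A ≈ 427 N

Choose support B as the axis so its reaction then has zero moment arm.
Toolbox: 6.77 × 10 = 67.7 N down at 3.92 m → arm 2.51 m, τ = 67.7 × 2.51 = 169.9 N·m counterclockwise.
Sack of grain: 26.7 × 10 = 267 N down at 4.56 m → arm 1.87 m, τ = 267 × 1.87 = 499.3 N·m counterclockwise.
Hanging mass: 5.53 × 10 = 55.3 N down at 5.49 m → arm 0.94 m, τ = 55.3 × 0.94 = 51.98 N·m counterclockwise.
Battery pack: 34.6 × 10 = 346 N down at 0.579 m → arm 5.851 m, τ = 346 × 5.851 = 2024 N·m counterclockwise.
Net load moment about support B = 2745 N·m counterclockwise.
Reaction R at support A is upward at 0 m, arm 6.43 m → moment R × 6.43 clockwise.
For rotational equilibrium, R × 6.43 = 2745, so R = 427 N.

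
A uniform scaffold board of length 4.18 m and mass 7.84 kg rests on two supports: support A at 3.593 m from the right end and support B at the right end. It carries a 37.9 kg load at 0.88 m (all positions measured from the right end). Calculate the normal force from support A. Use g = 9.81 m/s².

R_A ≈ 136 N

About support B:
Beam weight: 7.84 × 9.81 = 76.91 N down at 2.09 m → arm 2.09 m, τ = 76.91 × 2.09 = 160.7 N·m counterclockwise.
Load: 37.9 × 9.81 = 371.8 N down at 0.88 m → arm 0.88 m, τ = 371.8 × 0.88 = 327.2 N·m counterclockwise.
Net load moment about support B = 487.9 N·m counterclockwise.
Reaction R at support A is upward at 3.593 m, arm 3.593 m → moment R × 3.593 clockwise.
Setting net torque to zero: R × 3.593 = 487.9 → R = 136 N.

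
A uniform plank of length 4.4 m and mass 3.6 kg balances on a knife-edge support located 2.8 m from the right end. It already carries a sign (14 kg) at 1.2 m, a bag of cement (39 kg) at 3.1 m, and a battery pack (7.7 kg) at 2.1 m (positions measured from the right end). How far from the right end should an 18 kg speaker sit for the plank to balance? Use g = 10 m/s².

x ≈ 3.81 m from the right end

About the knife-edge support (at 2.8 m from the right end):
Beam weight: 3.6 × 10 = 36 N down at 2.2 m → arm 0.6 m, τ = 36 × 0.6 = 21.6 N·m clockwise.
Sign: 14 × 10 = 140 N down at 1.2 m → arm 1.6 m, τ = 140 × 1.6 = 224 N·m clockwise.
Bag of cement: 39 × 10 = 390 N down at 3.1 m → arm 0.3 m, τ = 390 × 0.3 = 117 N·m counterclockwise.
Battery pack: 7.7 × 10 = 77 N down at 2.1 m → arm 0.7 m, τ = 77 × 0.7 = 53.9 N·m clockwise.
Net moment of existing loads = 182.5 N·m clockwise.
The speaker weighs 18 × 10 = 180 N and must supply an equal counterclockwise moment, so its lever arm about the knife-edge support is 182.5 / 180 = 1.01 m.
That puts it at 2.8 + 1.01 = 3.81 m from the right end.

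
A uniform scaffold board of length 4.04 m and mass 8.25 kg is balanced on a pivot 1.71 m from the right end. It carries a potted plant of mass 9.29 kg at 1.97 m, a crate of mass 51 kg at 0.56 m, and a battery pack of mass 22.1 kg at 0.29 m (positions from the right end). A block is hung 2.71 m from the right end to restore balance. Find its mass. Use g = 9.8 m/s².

m ≈ 85.1 kg

Take moments about the pivot (at 1.71 m from the right end).
Beam weight: 8.25 × 9.8 = 80.85 N down at 2.02 m → arm 0.31 m, τ = 80.85 × 0.31 = 25.06 N·m counterclockwise.
Potted plant: 9.29 × 9.8 = 91.04 N down at 1.97 m → arm 0.26 m, τ = 91.04 × 0.26 = 23.67 N·m counterclockwise.
Crate: 51 × 9.8 = 499.8 N down at 0.56 m → arm 1.15 m, τ = 499.8 × 1.15 = 574.8 N·m clockwise.
Battery pack: 22.1 × 9.8 = 216.6 N down at 0.29 m → arm 1.42 m, τ = 216.6 × 1.42 = 307.6 N·m clockwise.
Net moment of known loads = 833.7 N·m clockwise.
An unknown mass m at 2.71 m has arm 1 m; its moment is m·g·1 counterclockwise.
Στ = 0 ⇒ m × 9.8 × 1 = 833.7 ⇒ m = 833.7 / (9.8 × 1) = 85.1 kg.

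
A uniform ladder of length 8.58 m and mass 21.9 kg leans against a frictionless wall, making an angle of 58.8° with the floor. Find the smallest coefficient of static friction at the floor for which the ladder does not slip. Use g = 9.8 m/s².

μ_min ≈ 0.303

Choose the foot of the ladder as the axis so the floor normal and friction both act there and drop out.
Ladder weight 21.9×9.8 = 214.6 N acts at 4.29 m along the ladder; its horizontal arm is 4.29·cos58.8° = 2.222 m → τ = 476.8 N·m clockwise.
Wall normal N acts horizontally at the top; its moment arm is the height L sinθ = 8.58·sin58.8° = 7.339 m, counterclockwise.
Setting net torque to zero: N × 7.339 = 476.8 → N = 64.97 N.
ΣFx = 0 ⇒ f = N_wall = 64.97 N. ΣFy = 0 ⇒ N_floor = 214.6 N.
μ_min = f / N_floor = 64.97 / 214.6 = 0.303.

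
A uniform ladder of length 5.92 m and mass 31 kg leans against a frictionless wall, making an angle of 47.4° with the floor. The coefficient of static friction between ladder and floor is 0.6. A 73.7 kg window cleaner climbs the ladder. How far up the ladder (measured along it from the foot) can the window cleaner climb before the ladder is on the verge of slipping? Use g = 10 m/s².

d ≈ 4.24 m

Take moments about the foot of the ladder.
Ladder weight 31×10 = 310 N acts at 2.96 m along the ladder; its horizontal arm is 2.96·cos47.4° = 2.004 m → τ = 621.2 N·m clockwise.
Window cleaner weight 73.7×10 = 737 N at distance d → arm d·cos47.4° → τ = 737·d·0.6769 clockwise.
Wall normal N at the top has arm L sinθ = 4.358 m counterclockwise, so Στ = 0 gives N·4.358 = 621.2 + 498.9·d.
ΣFy = 0 ⇒ N_floor = 1047 N, so the maximum friction is μ_s·N_floor = 0.6×1047 = 628.2 N. ΣFx = 0 ⇒ N_wall = f, so at the slipping point N = 628.2 N.
Substituting: 628.2×4.358 = 621.2 + 498.9·d ⇒ d = (2738 − 621.2) / 498.9 = 4.24 m.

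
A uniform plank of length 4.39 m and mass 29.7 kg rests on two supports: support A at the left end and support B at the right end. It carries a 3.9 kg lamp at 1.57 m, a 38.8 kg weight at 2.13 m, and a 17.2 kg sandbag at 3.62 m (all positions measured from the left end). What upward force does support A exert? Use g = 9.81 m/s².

R_A ≈ 396 N

Choose support B as the axis so its reaction then has zero moment arm.
Beam weight: 29.7 × 9.81 = 291.4 N down at 2.195 m → arm 2.195 m, τ = 291.4 × 2.195 = 639.6 N·m counterclockwise.
Lamp: 3.9 × 9.81 = 38.26 N down at 1.57 m → arm 2.82 m, τ = 38.26 × 2.82 = 107.9 N·m counterclockwise.
Weight: 38.8 × 9.81 = 380.6 N down at 2.13 m → arm 2.26 m, τ = 380.6 × 2.26 = 860.2 N·m counterclockwise.
Sandbag: 17.2 × 9.81 = 168.7 N down at 3.62 m → arm 0.77 m, τ = 168.7 × 0.77 = 129.9 N·m counterclockwise.
Net load moment about support B = 1738 N·m counterclockwise.
Reaction R at support A is upward at 0 m, arm 4.39 m → moment R × 4.39 clockwise.
Setting net torque to zero: R × 4.39 = 1738 → R = 396 N.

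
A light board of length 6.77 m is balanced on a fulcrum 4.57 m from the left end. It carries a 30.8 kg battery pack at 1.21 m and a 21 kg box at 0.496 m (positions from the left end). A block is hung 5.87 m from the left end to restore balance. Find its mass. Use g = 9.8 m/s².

m ≈ 145 kg

Choose the fulcrum (at 4.57 m from the left end) as the axis so the support reaction has zero arm there.
Battery pack: 30.8 × 9.8 = 301.8 N down at 1.21 m → arm 3.36 m, τ = 301.8 × 3.36 = 1014 N·m counterclockwise.
Box: 21 × 9.8 = 205.8 N down at 0.496 m → arm 4.074 m, τ = 205.8 × 4.074 = 838.4 N·m counterclockwise.
Net moment of known loads = 1852 N·m counterclockwise.
An unknown mass m at 5.87 m has arm 1.3 m; its moment is m·g·1.3 clockwise.
Balancing moments: m × 9.8 × 1.3 = 1852, giving m = 1852 / (9.8 × 1.3) = 145 kg.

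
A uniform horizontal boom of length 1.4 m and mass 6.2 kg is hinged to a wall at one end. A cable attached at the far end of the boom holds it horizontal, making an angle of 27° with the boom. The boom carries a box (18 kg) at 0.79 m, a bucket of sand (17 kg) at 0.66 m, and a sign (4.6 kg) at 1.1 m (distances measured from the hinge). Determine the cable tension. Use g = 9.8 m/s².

T ≈ 537 N

Take moments about the hinge.
Beam weight: 6.2 × 9.8 = 60.76 N down at 0.7 m → arm 0.7 m, τ = 60.76 × 0.7 = 42.53 N·m clockwise.
Box: 18 × 9.8 = 176.4 N down at 0.79 m → arm 0.79 m, τ = 176.4 × 0.79 = 139.4 N·m clockwise.
Bucket of sand: 17 × 9.8 = 166.6 N down at 0.66 m → arm 0.66 m, τ = 166.6 × 0.66 = 110 N·m clockwise.
Sign: 4.6 × 9.8 = 45.08 N down at 1.1 m → arm 1.1 m, τ = 45.08 × 1.1 = 49.59 N·m clockwise.
Total clockwise load moment = 341.5 N·m.
The cable tension T acts at 1.4 m; only its component perpendicular to the boom, T sinθ, produces torque. sin 27° = 0.454.
Setting net torque to zero: T × 1.4 × 0.454 = 341.5 → T = 341.5 / 0.6356 = 537 N.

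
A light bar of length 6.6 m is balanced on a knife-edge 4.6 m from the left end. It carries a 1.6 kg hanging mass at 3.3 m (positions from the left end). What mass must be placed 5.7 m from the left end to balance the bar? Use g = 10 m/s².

Sum moments about the knife-edge (at 4.6 m from the left end) (the support reaction has zero arm there).
Hanging mass: 1.6 × 10 = 16 N down at 3.3 m → arm 1.3 m, τ = 16 × 1.3 = 20.8 N·m counterclockwise.
Net moment of known loads = 20.8 N·m counterclockwise.
An unknown mass m at 5.7 m has arm 1.1 m; its moment is m·g·1.1 clockwise.
Balancing moments: m × 10 × 1.1 = 20.8, giving m = 20.8 / (10 × 1.1) = 1.89 kg.

m ≈ 1.89 kg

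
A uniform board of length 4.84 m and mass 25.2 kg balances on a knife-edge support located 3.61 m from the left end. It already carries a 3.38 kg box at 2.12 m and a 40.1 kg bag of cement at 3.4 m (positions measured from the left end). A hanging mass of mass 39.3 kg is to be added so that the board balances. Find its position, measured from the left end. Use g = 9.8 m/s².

x ≈ 4.72 m from the left end

Sum moments about the knife-edge support (at 3.61 m from the left end) (the support reaction has zero arm there).
Beam weight: 25.2 × 9.8 = 247 N down at 2.42 m → arm 1.19 m, τ = 247 × 1.19 = 293.9 N·m counterclockwise.
Box: 3.38 × 9.8 = 33.12 N down at 2.12 m → arm 1.49 m, τ = 33.12 × 1.49 = 49.35 N·m counterclockwise.
Bag of cement: 40.1 × 9.8 = 393 N down at 3.4 m → arm 0.21 m, τ = 393 × 0.21 = 82.53 N·m counterclockwise.
Net moment of existing loads = 425.8 N·m counterclockwise.
The hanging mass weighs 39.3 × 9.8 = 385.1 N and must supply an equal clockwise moment, so its lever arm about the knife-edge support is 425.8 / 385.1 = 1.11 m.
That puts it at 3.61 + 1.11 = 4.72 m from the left end.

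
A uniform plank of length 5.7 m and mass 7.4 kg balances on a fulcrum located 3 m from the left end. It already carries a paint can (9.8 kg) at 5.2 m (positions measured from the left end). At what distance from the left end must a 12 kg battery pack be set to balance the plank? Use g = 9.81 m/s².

x ≈ 1.3 m from the left end

Taking torques about the fulcrum (at 3 m from the left end):
Beam weight: 7.4 × 9.81 = 72.59 N down at 2.85 m → arm 0.15 m, τ = 72.59 × 0.15 = 10.89 N·m counterclockwise.
Paint can: 9.8 × 9.81 = 96.14 N down at 5.2 m → arm 2.2 m, τ = 96.14 × 2.2 = 211.5 N·m clockwise.
Net moment of existing loads = 200.6 N·m clockwise.
The battery pack weighs 12 × 9.81 = 117.7 N and must supply an equal counterclockwise moment, so its lever arm about the fulcrum is 200.6 / 117.7 = 1.7 m.
That puts it at 3 − 1.7 = 1.3 m from the left end.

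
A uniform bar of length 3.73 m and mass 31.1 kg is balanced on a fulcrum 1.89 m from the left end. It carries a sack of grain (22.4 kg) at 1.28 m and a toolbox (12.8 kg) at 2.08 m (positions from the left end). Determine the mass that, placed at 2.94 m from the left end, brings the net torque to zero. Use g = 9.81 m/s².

m ≈ 11.4 kg

About the fulcrum (at 1.89 m from the left end):
Beam weight: 31.1 × 9.81 = 305.1 N down at 1.865 m → arm 0.025 m, τ = 305.1 × 0.025 = 7.628 N·m counterclockwise.
Sack of grain: 22.4 × 9.81 = 219.7 N down at 1.28 m → arm 0.61 m, τ = 219.7 × 0.61 = 134 N·m counterclockwise.
Toolbox: 12.8 × 9.81 = 125.6 N down at 2.08 m → arm 0.19 m, τ = 125.6 × 0.19 = 23.86 N·m clockwise.
Net moment of known loads = 117.8 N·m counterclockwise.
An unknown mass m at 2.94 m has arm 1.05 m; its moment is m·g·1.05 clockwise.
Balancing moments: m × 9.81 × 1.05 = 117.8, giving m = 117.8 / (9.81 × 1.05) = 11.4 kg.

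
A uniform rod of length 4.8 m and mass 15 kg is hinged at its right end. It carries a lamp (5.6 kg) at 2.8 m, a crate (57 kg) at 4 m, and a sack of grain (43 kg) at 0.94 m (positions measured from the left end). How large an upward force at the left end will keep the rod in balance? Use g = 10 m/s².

F ≈ 539 N

Choose the right end as the axis so the unknown pivot reaction has zero arm there.
Beam weight: 15 × 10 = 150 N down at 2.4 m → arm 2.4 m, τ = 150 × 2.4 = 360 N·m counterclockwise.
Lamp: 5.6 × 10 = 56 N down at 2.8 m → arm 2 m, τ = 56 × 2 = 112 N·m counterclockwise.
Crate: 57 × 10 = 570 N down at 4 m → arm 0.8 m, τ = 570 × 0.8 = 456 N·m counterclockwise.
Sack of grain: 43 × 10 = 430 N down at 0.94 m → arm 3.86 m, τ = 430 × 3.86 = 1660 N·m counterclockwise.
Net moment of the loads = 2588 N·m counterclockwise.
The upward force F acts at the left end, arm 4.8 m, giving F × 4.8 clockwise.
For rotational equilibrium, F × 4.8 = 2588, so F = 2588 / 4.8 = 539 N.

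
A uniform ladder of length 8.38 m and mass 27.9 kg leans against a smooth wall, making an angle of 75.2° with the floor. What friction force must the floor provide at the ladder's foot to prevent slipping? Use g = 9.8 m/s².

Taking torques about the foot of the ladder:
Ladder weight 27.9×9.8 = 273.4 N acts at 4.19 m along the ladder; its horizontal arm is 4.19·cos75.2° = 1.07 m → τ = 292.5 N·m clockwise.
Wall normal N acts horizontally at the top; its moment arm is the height L sinθ = 8.38·sin75.2° = 8.102 m, counterclockwise.
Στ = 0 ⇒ N × 8.102 = 292.5 ⇒ N = 36.1 N.
ΣFx = 0: friction at the foot balances the wall's push, so f = N_wall = 36.1 N.

f ≈ 36.1 N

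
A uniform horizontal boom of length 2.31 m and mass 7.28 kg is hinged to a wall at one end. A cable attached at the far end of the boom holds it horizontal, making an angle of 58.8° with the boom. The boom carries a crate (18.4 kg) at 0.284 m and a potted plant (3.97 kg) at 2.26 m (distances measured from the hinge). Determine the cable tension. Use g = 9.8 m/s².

Sum moments about the hinge (the unknown hinge reaction has zero arm there).
Beam weight: 7.28 × 9.8 = 71.34 N down at 1.155 m → arm 1.155 m, τ = 71.34 × 1.155 = 82.4 N·m clockwise.
Crate: 18.4 × 9.8 = 180.3 N down at 0.284 m → arm 0.284 m, τ = 180.3 × 0.284 = 51.21 N·m clockwise.
Potted plant: 3.97 × 9.8 = 38.91 N down at 2.26 m → arm 2.26 m, τ = 38.91 × 2.26 = 87.94 N·m clockwise.
Total clockwise load moment = 221.6 N·m.
The cable tension T acts at 2.31 m; only its component perpendicular to the boom, T sinθ, produces torque. sin 58.8° = 0.8554.
For rotational equilibrium, T × 2.31 × 0.8554 = 221.6, so T = 221.6 / 1.976 = 112 N.

T ≈ 112 N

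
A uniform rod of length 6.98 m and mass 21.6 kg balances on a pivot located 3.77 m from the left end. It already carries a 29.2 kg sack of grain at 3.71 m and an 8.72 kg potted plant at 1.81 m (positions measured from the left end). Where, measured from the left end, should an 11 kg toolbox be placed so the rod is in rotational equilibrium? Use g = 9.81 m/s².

x ≈ 6.03 m from the left end

About the pivot (at 3.77 m from the left end):
Beam weight: 21.6 × 9.81 = 211.9 N down at 3.49 m → arm 0.28 m, τ = 211.9 × 0.28 = 59.33 N·m counterclockwise.
Sack of grain: 29.2 × 9.81 = 286.5 N down at 3.71 m → arm 0.06 m, τ = 286.5 × 0.06 = 17.19 N·m counterclockwise.
Potted plant: 8.72 × 9.81 = 85.54 N down at 1.81 m → arm 1.96 m, τ = 85.54 × 1.96 = 167.7 N·m counterclockwise.
Net moment of existing loads = 244.2 N·m counterclockwise.
The toolbox weighs 11 × 9.81 = 107.9 N and must supply an equal clockwise moment, so its lever arm about the pivot is 244.2 / 107.9 = 2.26 m.
That puts it at 3.77 + 2.26 = 6.03 m from the left end.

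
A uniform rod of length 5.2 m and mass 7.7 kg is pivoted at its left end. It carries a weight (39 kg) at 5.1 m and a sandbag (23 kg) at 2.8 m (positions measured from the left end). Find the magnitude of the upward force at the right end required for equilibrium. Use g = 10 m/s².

F ≈ 545 N

Take moments about the left end.
Beam weight: 7.7 × 10 = 77 N down at 2.6 m → arm 2.6 m, τ = 77 × 2.6 = 200.2 N·m clockwise.
Weight: 39 × 10 = 390 N down at 5.1 m → arm 5.1 m, τ = 390 × 5.1 = 1989 N·m clockwise.
Sandbag: 23 × 10 = 230 N down at 2.8 m → arm 2.8 m, τ = 230 × 2.8 = 644 N·m clockwise.
Net moment of the loads = 2833 N·m clockwise.
The upward force F acts at the right end, arm 5.2 m, giving F × 5.2 counterclockwise.
Setting net torque to zero: F × 5.2 = 2833 → F = 2833 / 5.2 = 545 N.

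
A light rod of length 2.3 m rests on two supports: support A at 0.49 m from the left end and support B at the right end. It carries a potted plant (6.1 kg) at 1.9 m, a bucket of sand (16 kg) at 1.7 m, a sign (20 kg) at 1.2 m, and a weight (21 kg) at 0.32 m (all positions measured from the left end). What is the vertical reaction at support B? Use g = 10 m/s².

R_B ≈ 213 N

Choose support A as the axis so its reaction then has zero moment arm.
Potted plant: 6.1 × 10 = 61 N down at 1.9 m → arm 1.41 m, τ = 61 × 1.41 = 86.01 N·m clockwise.
Bucket of sand: 16 × 10 = 160 N down at 1.7 m → arm 1.21 m, τ = 160 × 1.21 = 193.6 N·m clockwise.
Sign: 20 × 10 = 200 N down at 1.2 m → arm 0.71 m, τ = 200 × 0.71 = 142 N·m clockwise.
Weight: 21 × 10 = 210 N down at 0.32 m → arm 0.17 m, τ = 210 × 0.17 = 35.7 N·m counterclockwise.
Net load moment about support A = 385.9 N·m clockwise.
Reaction R at support B is upward at 2.3 m, arm 1.81 m → moment R × 1.81 counterclockwise.
For rotational equilibrium, R × 1.81 = 385.9, so R = 213 N.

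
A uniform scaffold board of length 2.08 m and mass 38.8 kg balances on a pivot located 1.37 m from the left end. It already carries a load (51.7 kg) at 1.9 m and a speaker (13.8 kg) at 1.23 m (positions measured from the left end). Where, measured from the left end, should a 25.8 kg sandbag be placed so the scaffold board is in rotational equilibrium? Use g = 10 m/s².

x ≈ 0.879 m from the left end

Choose the pivot (at 1.37 m from the left end) as the axis so the support reaction has zero arm there.
Beam weight: 38.8 × 10 = 388 N down at 1.04 m → arm 0.33 m, τ = 388 × 0.33 = 128 N·m counterclockwise.
Load: 51.7 × 10 = 517 N down at 1.9 m → arm 0.53 m, τ = 517 × 0.53 = 274 N·m clockwise.
Speaker: 13.8 × 10 = 138 N down at 1.23 m → arm 0.14 m, τ = 138 × 0.14 = 19.32 N·m counterclockwise.
Net moment of existing loads = 126.7 N·m clockwise.
The sandbag weighs 25.8 × 10 = 258 N and must supply an equal counterclockwise moment, so its lever arm about the pivot is 126.7 / 258 = 0.491 m.
That puts it at 1.37 − 0.491 = 0.879 m from the left end.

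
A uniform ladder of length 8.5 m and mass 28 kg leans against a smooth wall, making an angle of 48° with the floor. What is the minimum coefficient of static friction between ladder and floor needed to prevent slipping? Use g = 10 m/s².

μ_min ≈ 0.45

Take moments about the foot of the ladder.
Ladder weight 28×10 = 280 N acts at 4.25 m along the ladder; its horizontal arm is 4.25·cos48° = 2.844 m → τ = 796.3 N·m clockwise.
Wall normal N acts horizontally at the top; its moment arm is the height L sinθ = 8.5·sin48° = 6.317 m, counterclockwise.
Balancing moments: N × 6.317 = 796.3, giving N = 126.1 N.
ΣFx = 0 ⇒ f = N_wall = 126.1 N. ΣFy = 0 ⇒ N_floor = 280 N.
μ_min = f / N_floor = 126.1 / 280 = 0.45.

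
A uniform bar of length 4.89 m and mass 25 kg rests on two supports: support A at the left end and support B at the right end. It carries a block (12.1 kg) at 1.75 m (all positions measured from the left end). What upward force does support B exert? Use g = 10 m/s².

R_B ≈ 168 N

Take moments about support A.
Beam weight: 25 × 10 = 250 N down at 2.445 m → arm 2.445 m, τ = 250 × 2.445 = 611.2 N·m clockwise.
Block: 12.1 × 10 = 121 N down at 1.75 m → arm 1.75 m, τ = 121 × 1.75 = 211.8 N·m clockwise.
Net load moment about support A = 823 N·m clockwise.
Reaction R at support B is upward at 4.89 m, arm 4.89 m → moment R × 4.89 counterclockwise.
Στ = 0 ⇒ R × 4.89 = 823 ⇒ R = 168 N.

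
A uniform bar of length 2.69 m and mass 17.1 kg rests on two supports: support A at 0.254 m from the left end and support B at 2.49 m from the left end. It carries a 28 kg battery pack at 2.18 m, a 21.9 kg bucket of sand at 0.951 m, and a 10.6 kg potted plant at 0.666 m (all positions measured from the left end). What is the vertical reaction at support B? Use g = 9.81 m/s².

R_B ≈ 405 N

About support A:
Beam weight: 17.1 × 9.81 = 167.8 N down at 1.345 m → arm 1.091 m, τ = 167.8 × 1.091 = 183.1 N·m clockwise.
Battery pack: 28 × 9.81 = 274.7 N down at 2.18 m → arm 1.926 m, τ = 274.7 × 1.926 = 529.1 N·m clockwise.
Bucket of sand: 21.9 × 9.81 = 214.8 N down at 0.951 m → arm 0.697 m, τ = 214.8 × 0.697 = 149.7 N·m clockwise.
Potted plant: 10.6 × 9.81 = 104 N down at 0.666 m → arm 0.412 m, τ = 104 × 0.412 = 42.85 N·m clockwise.
Net load moment about support A = 904.8 N·m clockwise.
Reaction R at support B is upward at 2.49 m, arm 2.236 m → moment R × 2.236 counterclockwise.
Στ = 0 ⇒ R × 2.236 = 904.8 ⇒ R = 405 N.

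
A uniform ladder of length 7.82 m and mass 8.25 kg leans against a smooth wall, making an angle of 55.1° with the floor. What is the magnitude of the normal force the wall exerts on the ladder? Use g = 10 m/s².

Take moments about the foot of the ladder.
Ladder weight 8.25×10 = 82.5 N acts at 3.91 m along the ladder; its horizontal arm is 3.91·cos55.1° = 2.237 m → τ = 184.6 N·m clockwise.
Wall normal N acts horizontally at the top; its moment arm is the height L sinθ = 7.82·sin55.1° = 6.414 m, counterclockwise.
For rotational equilibrium, N × 6.414 = 184.6, so N = 28.8 N.

N_wall ≈ 28.8 N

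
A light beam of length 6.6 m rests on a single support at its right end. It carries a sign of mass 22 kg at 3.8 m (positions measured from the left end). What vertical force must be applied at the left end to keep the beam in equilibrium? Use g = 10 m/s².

About the right end:
Sign: 22 × 10 = 220 N down at 3.8 m → arm 2.8 m, τ = 220 × 2.8 = 616 N·m counterclockwise.
Net moment of the loads = 616 N·m counterclockwise.
The upward force F acts at the left end, arm 6.6 m, giving F × 6.6 clockwise.
For rotational equilibrium, F × 6.6 = 616, so F = 616 / 6.6 = 93.3 N.

F ≈ 93.3 N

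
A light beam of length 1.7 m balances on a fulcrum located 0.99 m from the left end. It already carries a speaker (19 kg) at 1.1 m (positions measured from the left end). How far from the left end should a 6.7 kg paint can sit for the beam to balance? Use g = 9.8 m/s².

Choose the fulcrum (at 0.99 m from the left end) as the axis so the support reaction has zero arm there.
Speaker: 19 × 9.8 = 186.2 N down at 1.1 m → arm 0.11 m, τ = 186.2 × 0.11 = 20.48 N·m clockwise.
Net moment of existing loads = 20.48 N·m clockwise.
The paint can weighs 6.7 × 9.8 = 65.66 N and must supply an equal counterclockwise moment, so its lever arm about the fulcrum is 20.48 / 65.66 = 0.312 m.
That puts it at 0.99 − 0.312 = 0.678 m from the left end.

x ≈ 0.678 m from the left end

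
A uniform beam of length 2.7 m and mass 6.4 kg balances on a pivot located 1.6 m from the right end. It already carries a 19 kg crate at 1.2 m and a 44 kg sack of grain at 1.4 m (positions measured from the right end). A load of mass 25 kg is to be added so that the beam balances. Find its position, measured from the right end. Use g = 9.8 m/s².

x ≈ 2.32 m from the right end

Take moments about the pivot (at 1.6 m from the right end).
Beam weight: 6.4 × 9.8 = 62.72 N down at 1.35 m → arm 0.25 m, τ = 62.72 × 0.25 = 15.68 N·m clockwise.
Crate: 19 × 9.8 = 186.2 N down at 1.2 m → arm 0.4 m, τ = 186.2 × 0.4 = 74.48 N·m clockwise.
Sack of grain: 44 × 9.8 = 431.2 N down at 1.4 m → arm 0.2 m, τ = 431.2 × 0.2 = 86.24 N·m clockwise.
Net moment of existing loads = 176.4 N·m clockwise.
The load weighs 25 × 9.8 = 245 N and must supply an equal counterclockwise moment, so its lever arm about the pivot is 176.4 / 245 = 0.72 m.
That puts it at 1.6 + 0.72 = 2.32 m from the right end.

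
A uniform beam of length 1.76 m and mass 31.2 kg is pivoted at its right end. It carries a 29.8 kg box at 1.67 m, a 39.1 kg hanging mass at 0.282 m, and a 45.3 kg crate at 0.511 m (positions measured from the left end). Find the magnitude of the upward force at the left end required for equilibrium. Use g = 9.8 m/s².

F ≈ 805 N

Sum moments about the right end (the unknown pivot reaction has zero arm there).
Beam weight: 31.2 × 9.8 = 305.8 N down at 0.88 m → arm 0.88 m, τ = 305.8 × 0.88 = 269.1 N·m counterclockwise.
Box: 29.8 × 9.8 = 292 N down at 1.67 m → arm 0.09 m, τ = 292 × 0.09 = 26.28 N·m counterclockwise.
Hanging mass: 39.1 × 9.8 = 383.2 N down at 0.282 m → arm 1.478 m, τ = 383.2 × 1.478 = 566.4 N·m counterclockwise.
Crate: 45.3 × 9.8 = 443.9 N down at 0.511 m → arm 1.249 m, τ = 443.9 × 1.249 = 554.4 N·m counterclockwise.
Net moment of the loads = 1416 N·m counterclockwise.
The upward force F acts at the left end, arm 1.76 m, giving F × 1.76 clockwise.
Balancing moments: F × 1.76 = 1416, giving F = 1416 / 1.76 = 805 N.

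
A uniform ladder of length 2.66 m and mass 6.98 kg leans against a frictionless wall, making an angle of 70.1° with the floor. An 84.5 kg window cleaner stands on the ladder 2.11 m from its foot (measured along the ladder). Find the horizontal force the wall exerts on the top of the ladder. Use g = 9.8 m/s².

Sum moments about the foot of the ladder (the floor normal and friction both act there and drop out).
Ladder weight 6.98×9.8 = 68.4 N acts at 1.33 m along the ladder; its horizontal arm is 1.33·cos70.1° = 0.4527 m → τ = 30.96 N·m clockwise.
Window cleaner: 84.5×9.8 = 828.1 N at 2.11 m → arm 0.7182 m → τ = 594.7 N·m clockwise.
Wall normal N acts horizontally at the top; its moment arm is the height L sinθ = 2.66·sin70.1° = 2.501 m, counterclockwise.
Setting net torque to zero: N × 2.501 = 625.7 → N = 250 N.

N_wall ≈ 250 N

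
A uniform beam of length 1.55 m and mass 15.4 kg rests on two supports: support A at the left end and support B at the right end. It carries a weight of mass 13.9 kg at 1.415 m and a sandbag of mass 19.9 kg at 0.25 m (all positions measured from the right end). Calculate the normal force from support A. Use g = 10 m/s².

Sum moments about support B (its reaction then has zero moment arm).
Beam weight: 15.4 × 10 = 154 N down at 0.775 m → arm 0.775 m, τ = 154 × 0.775 = 119.4 N·m counterclockwise.
Weight: 13.9 × 10 = 139 N down at 1.415 m → arm 1.415 m, τ = 139 × 1.415 = 196.7 N·m counterclockwise.
Sandbag: 19.9 × 10 = 199 N down at 0.25 m → arm 0.25 m, τ = 199 × 0.25 = 49.75 N·m counterclockwise.
Net load moment about support B = 365.9 N·m counterclockwise.
Reaction R at support A is upward at 1.55 m, arm 1.55 m → moment R × 1.55 clockwise.
Στ = 0 ⇒ R × 1.55 = 365.9 ⇒ R = 236 N.

R_A ≈ 236 N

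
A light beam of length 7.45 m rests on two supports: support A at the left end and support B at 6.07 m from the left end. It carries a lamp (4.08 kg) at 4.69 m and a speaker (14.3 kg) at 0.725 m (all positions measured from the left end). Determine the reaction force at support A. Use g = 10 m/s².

R_A ≈ 135 N

About support B:
Lamp: 4.08 × 10 = 40.8 N down at 4.69 m → arm 1.38 m, τ = 40.8 × 1.38 = 56.3 N·m counterclockwise.
Speaker: 14.3 × 10 = 143 N down at 0.725 m → arm 5.345 m, τ = 143 × 5.345 = 764.3 N·m counterclockwise.
Net load moment about support B = 820.6 N·m counterclockwise.
Reaction R at support A is upward at 0 m, arm 6.07 m → moment R × 6.07 clockwise.
For rotational equilibrium, R × 6.07 = 820.6, so R = 135 N.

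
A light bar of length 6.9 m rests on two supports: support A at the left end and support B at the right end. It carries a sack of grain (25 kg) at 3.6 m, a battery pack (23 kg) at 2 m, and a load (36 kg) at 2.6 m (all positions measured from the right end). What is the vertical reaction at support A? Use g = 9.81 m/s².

R_A ≈ 326 N

About support B:
Sack of grain: 25 × 9.81 = 245.2 N down at 3.6 m → arm 3.6 m, τ = 245.2 × 3.6 = 882.7 N·m counterclockwise.
Battery pack: 23 × 9.81 = 225.6 N down at 2 m → arm 2 m, τ = 225.6 × 2 = 451.2 N·m counterclockwise.
Load: 36 × 9.81 = 353.2 N down at 2.6 m → arm 2.6 m, τ = 353.2 × 2.6 = 918.3 N·m counterclockwise.
Net load moment about support B = 2252 N·m counterclockwise.
Reaction R at support A is upward at 6.9 m, arm 6.9 m → moment R × 6.9 clockwise.
Setting net torque to zero: R × 6.9 = 2252 → R = 326 N.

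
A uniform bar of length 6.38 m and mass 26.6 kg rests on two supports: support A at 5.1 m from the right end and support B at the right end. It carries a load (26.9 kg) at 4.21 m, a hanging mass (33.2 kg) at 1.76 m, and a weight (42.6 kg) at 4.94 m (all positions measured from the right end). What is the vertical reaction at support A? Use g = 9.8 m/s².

Taking torques about support B:
Beam weight: 26.6 × 9.8 = 260.7 N down at 3.19 m → arm 3.19 m, τ = 260.7 × 3.19 = 831.6 N·m counterclockwise.
Load: 26.9 × 9.8 = 263.6 N down at 4.21 m → arm 4.21 m, τ = 263.6 × 4.21 = 1110 N·m counterclockwise.
Hanging mass: 33.2 × 9.8 = 325.4 N down at 1.76 m → arm 1.76 m, τ = 325.4 × 1.76 = 572.7 N·m counterclockwise.
Weight: 42.6 × 9.8 = 417.5 N down at 4.94 m → arm 4.94 m, τ = 417.5 × 4.94 = 2062 N·m counterclockwise.
Net load moment about support B = 4576 N·m counterclockwise.
Reaction R at support A is upward at 5.1 m, arm 5.1 m → moment R × 5.1 clockwise.
Στ = 0 ⇒ R × 5.1 = 4576 ⇒ R = 897 N.

R_A ≈ 897 N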